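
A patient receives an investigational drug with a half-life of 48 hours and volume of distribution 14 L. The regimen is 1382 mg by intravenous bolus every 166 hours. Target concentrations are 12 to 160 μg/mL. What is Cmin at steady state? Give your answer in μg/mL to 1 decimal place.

9.9 μg/mL

τ/t½ = 166/48 ≈ 3.4583, so fraction remaining f = (1/2)^(166/48) ≈ 0.0910.
At steady state, accumulation factor R = 1/(1 − e^(−kτ)) ≈ 1.1001.
Single-dose peak C₀ = D/Vd = 1382/14 ≈ 98.714 μg/mL.
Cmax,ss = C₀/(1 − f) ≈ 98.714/0.9090 ≈ 108.596 μg/mL.
One interval later, Cmin,ss = Cmax,ss·e^(−kτ) ≈ 108.596 × 0.0910 ≈ 9.882 μg/mL.
Trough 9.9 μg/mL vs MEC 12 μg/mL: subtherapeutic.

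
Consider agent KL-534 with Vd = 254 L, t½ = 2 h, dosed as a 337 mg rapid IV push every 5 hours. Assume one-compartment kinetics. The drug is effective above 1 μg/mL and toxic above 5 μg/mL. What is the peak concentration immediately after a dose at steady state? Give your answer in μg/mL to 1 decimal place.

Over one 5-h interval, 5/2 ≈ 2.5 half-lives elapse, leaving f ≈ 0.1768 of each dose.
At steady state, accumulation factor R = 1/(1 − e^(−kτ)) ≈ 1.2148.
Single-dose peak C₀ = D/Vd = 337/254 ≈ 1.327 μg/mL.
Cmax,ss = C₀/(1 − f) ≈ 1.327/0.8232 ≈ 1.612 μg/mL.
Peak 1.6 μg/mL vs MTC 5 μg/mL: below toxic threshold.

1.6 μg/mL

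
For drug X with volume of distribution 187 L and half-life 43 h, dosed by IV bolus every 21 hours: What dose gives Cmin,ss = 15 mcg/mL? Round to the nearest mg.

τ/t½ = 21/43 ≈ 0.48837, so f = (1/2)^(21/43) ≈ 0.712829.
Cmin,ss = (D/Vd)·f/(1−f), so D = Cmin,ss·Vd·(1−f)/f.
D = 15 × 187 × (1−f)/f ≈ 15 × 187 × 0.40286 ≈ 1130.02 mg.

1130 mg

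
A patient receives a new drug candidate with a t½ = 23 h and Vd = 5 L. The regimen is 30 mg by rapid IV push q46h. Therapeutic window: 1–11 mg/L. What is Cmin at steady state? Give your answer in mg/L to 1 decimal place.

The dosing interval is 2 half-lives, so f = 2^(−2) = 0.25.
Accumulation ratio R = 1/(1 − f) = 1/0.75 = 4/3.
Single-dose peak C₀ = D/Vd = 30/5 = 6 mg/L.
Steady-state peak Cmax,ss = C₀·R = 6 × 4/3 ≈ 8.000 mg/L.
Steady-state trough Cmin,ss = Cmax,ss·f ≈ 8.000 × 0.25 ≈ 2.000 mg/L.
Trough 2.0 mg/L vs MEC 1 mg/L: adequate.

2.0 mg/L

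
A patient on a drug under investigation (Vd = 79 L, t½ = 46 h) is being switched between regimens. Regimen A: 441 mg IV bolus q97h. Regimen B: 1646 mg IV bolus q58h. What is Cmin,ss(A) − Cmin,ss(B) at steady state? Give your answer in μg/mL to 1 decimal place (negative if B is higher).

Regimen A: f = (1/2)^(97/46) ≈ 0.2319; Cmin,ss = (441/79)·f/(1−f) ≈ 1.685 μg/mL.
Regimen B: f = (1/2)^(58/46) ≈ 0.4173; Cmin,ss = (1646/79)·f/(1−f) ≈ 14.921 μg/mL.
Difference ≈ 1.685 − 14.921 ≈ -13.236 μg/mL.

-13.2 μg/mL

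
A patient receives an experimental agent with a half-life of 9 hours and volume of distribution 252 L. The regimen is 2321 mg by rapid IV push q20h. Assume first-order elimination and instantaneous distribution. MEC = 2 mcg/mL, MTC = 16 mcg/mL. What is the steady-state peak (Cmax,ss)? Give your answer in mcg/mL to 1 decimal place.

τ/t½ = 20/9 ≈ 2.2222, so fraction remaining f = (1/2)^(20/9) ≈ 0.2143.
Accumulation ratio R = 1/(1 − f) ≈ 1/0.7857 ≈ 1.2728.
Each bolus raises the concentration by D/Vd = 2321/252 ≈ 9.210 mcg/mL.
Cmax,ss = C₀/(1 − f) ≈ 9.210/0.7857 ≈ 11.722 mcg/mL.
Peak 11.7 mcg/mL vs MTC 16 mcg/mL: below toxic threshold.

11.7 mcg/mL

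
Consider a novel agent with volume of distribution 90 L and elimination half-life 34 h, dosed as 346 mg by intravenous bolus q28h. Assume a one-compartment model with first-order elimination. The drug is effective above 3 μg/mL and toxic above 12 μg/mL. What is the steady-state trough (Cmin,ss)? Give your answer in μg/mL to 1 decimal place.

5.0 μg/mL

k = ln2/t½ = ln2/34 ≈ 0.020387 h⁻¹; fraction remaining f = e^(−kτ) = e^(−0.020387×28) ≈ 0.5651.
Single-dose peak C₀ = D/Vd = 346/90 ≈ 3.844 μg/mL.
Steady-state trough Cmin,ss = C₀·f/(1−f) ≈ 3.844 × 0.5651/0.4349 ≈ 4.995 μg/mL.
Trough 5.0 μg/mL vs MEC 3 μg/mL: adequate.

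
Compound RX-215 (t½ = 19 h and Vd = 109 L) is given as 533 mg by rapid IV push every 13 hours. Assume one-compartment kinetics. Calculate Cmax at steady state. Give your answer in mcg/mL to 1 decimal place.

τ/t½ = 13/19 ≈ 0.68421, so fraction remaining f = (1/2)^(13/19) ≈ 0.6223.
Accumulation ratio R = 1/(1 − f) ≈ 1/0.3777 ≈ 2.6476.
Each bolus raises the concentration by D/Vd = 533/109 ≈ 4.890 mcg/mL.
Cmax,ss = C₀/(1 − f) ≈ 4.890/0.3777 ≈ 12.947 mcg/mL.

12.9 mcg/mL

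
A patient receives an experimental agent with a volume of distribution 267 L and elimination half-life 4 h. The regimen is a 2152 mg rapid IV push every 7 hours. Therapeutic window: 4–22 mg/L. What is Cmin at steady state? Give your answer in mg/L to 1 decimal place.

3.4 mg/L

τ/t½ = 7/4 ≈ 1.75, so fraction remaining f = (1/2)^(7/4) ≈ 0.2973.
Accumulation ratio R = 1/(1 − f) ≈ 1/0.7027 ≈ 1.4231.
Single-dose peak C₀ = D/Vd = 2152/267 ≈ 8.060 mg/L.
Cmax,ss = C₀/(1 − f) ≈ 8.060/0.7027 ≈ 11.470 mg/L.
Steady-state trough Cmin,ss = Cmax,ss·f ≈ 11.470 × 0.2973 ≈ 3.410 mg/L.
Trough 3.4 mg/L vs MEC 4 mg/L: subtherapeutic.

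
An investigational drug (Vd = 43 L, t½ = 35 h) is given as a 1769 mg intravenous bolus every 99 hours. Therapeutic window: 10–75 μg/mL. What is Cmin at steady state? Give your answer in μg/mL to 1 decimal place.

k = ln2/t½ = ln2/35 ≈ 0.019804 h⁻¹; fraction remaining f = e^(−kτ) = e^(−0.019804×99) ≈ 0.1408.
At steady state, accumulation factor R = 1/(1 − e^(−kτ)) ≈ 1.1639.
Each bolus raises the concentration by D/Vd = 1769/43 ≈ 41.140 μg/mL.
Cmax,ss = C₀/(1 − f) ≈ 41.140/0.8592 ≈ 47.882 μg/mL.
Steady-state trough Cmin,ss = Cmax,ss·f ≈ 47.882 × 0.1408 ≈ 6.742 μg/mL.
Trough 6.7 μg/mL vs MEC 10 μg/mL: subtherapeutic.

6.7 μg/mL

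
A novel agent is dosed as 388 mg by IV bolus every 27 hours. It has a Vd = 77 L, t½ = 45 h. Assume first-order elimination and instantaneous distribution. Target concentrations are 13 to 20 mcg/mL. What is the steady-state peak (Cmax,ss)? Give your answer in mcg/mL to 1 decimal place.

14.8 mcg/mL

τ/t½ = 27/45 ≈ 0.6, so fraction remaining f = (1/2)^(27/45) ≈ 0.6598.
At steady state, accumulation factor R = 1/(1 − e^(−kτ)) ≈ 2.9394.
Each bolus raises the concentration by D/Vd = 388/77 ≈ 5.039 mcg/mL.
Steady-state peak Cmax,ss = C₀·R ≈ 5.039 × 2.9394 ≈ 14.812 mcg/mL.
Peak 14.8 mcg/mL vs MTC 20 mcg/mL: below toxic threshold.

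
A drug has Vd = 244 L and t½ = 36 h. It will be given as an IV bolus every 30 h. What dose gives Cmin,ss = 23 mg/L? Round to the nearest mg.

4387 mg

τ/t½ = 30/36 ≈ 0.83333, so f = (1/2)^(30/36) ≈ 0.561231.
Cmin,ss = (D/Vd)·f/(1−f), so D = Cmin,ss·Vd·(1−f)/f.
D = 23 × 244 × (1−f)/f ≈ 23 × 244 × 0.78180 ≈ 4387.46 mg.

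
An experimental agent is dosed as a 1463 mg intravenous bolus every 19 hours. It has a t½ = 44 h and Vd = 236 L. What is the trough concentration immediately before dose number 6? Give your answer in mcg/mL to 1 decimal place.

f = (1/2)^(τ/t½) = (1/2)^(19/44) ≈ 0.7413.
C₀ = D/Vd = 1463/236 ≈ 6.199 mcg/mL.
Before the 6th dose, 5 doses have been given. Superposition: Cmin = C₀·(f + f² + … + f^5).
≈ 6.199 × (0.7413 + 0.5495 + 0.4074 + 0.3020 + 0.2239) ≈ 6.199 × 2.2241 ≈ 13.787 mcg/mL.

13.8 mcg/mL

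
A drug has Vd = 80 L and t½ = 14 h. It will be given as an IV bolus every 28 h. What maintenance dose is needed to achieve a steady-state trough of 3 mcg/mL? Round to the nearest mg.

τ/t½ = 28/14 ≈ 2, so f = (1/2)^(28/14) ≈ 0.250000.
Cmin,ss = (D/Vd)·f/(1−f), so D = Cmin,ss·Vd·(1−f)/f.
D = 3 × 80 × (1−f)/f ≈ 3 × 80 × 3.00000 ≈ 720.00 mg.

720 mg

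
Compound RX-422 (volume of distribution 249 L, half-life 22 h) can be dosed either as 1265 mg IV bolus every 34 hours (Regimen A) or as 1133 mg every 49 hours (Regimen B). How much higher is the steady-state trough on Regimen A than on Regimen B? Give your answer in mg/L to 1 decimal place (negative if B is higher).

Regimen A: f = (1/2)^(34/22) ≈ 0.3426; Cmin,ss = (1265/249)·f/(1−f) ≈ 2.648 mg/L.
Regimen B: f = (1/2)^(49/22) ≈ 0.2136; Cmin,ss = (1133/249)·f/(1−f) ≈ 1.236 mg/L.
Difference ≈ 2.648 − 1.236 ≈ 1.412 mg/L.

1.4 mg/L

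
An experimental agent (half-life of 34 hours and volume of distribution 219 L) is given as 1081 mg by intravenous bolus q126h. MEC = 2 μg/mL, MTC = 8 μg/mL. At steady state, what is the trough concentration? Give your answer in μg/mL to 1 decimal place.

τ/t½ = 126/34 ≈ 3.7059, so fraction remaining f = (1/2)^(126/34) ≈ 0.0766.
At steady state, accumulation factor R = 1/(1 − e^(−kτ)) ≈ 1.0830.
Each bolus raises the concentration by D/Vd = 1081/219 ≈ 4.936 μg/mL.
Steady-state peak Cmax,ss = C₀·R ≈ 4.936 × 1.0830 ≈ 5.346 μg/mL.
Steady-state trough Cmin,ss = Cmax,ss·f ≈ 5.346 × 0.0766 ≈ 0.410 μg/mL.
Trough 0.4 μg/mL vs MEC 2 μg/mL: subtherapeutic.

0.4 μg/mL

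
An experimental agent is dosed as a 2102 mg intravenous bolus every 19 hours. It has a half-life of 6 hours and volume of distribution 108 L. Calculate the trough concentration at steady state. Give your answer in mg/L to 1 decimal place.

2.4 mg/L

Over one 19-h interval, 19/6 ≈ 3.1667 half-lives elapse, leaving f ≈ 0.1114 of each dose.
Each bolus raises the concentration by D/Vd = 2102/108 ≈ 19.463 mg/L.
Steady-state trough Cmin,ss = C₀·f/(1−f) ≈ 19.463 × 0.1114/0.8886 ≈ 2.440 mg/L.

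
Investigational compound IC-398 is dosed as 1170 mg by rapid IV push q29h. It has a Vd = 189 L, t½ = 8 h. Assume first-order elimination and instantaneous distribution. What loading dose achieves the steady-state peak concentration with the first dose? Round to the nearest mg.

f = (1/2)^(29/8) ≈ 0.081052; accumulation ratio R = 1/(1−f) ≈ 1.08820.
Loading dose to hit Cmax,ss on first dose: D_load = D_maint·R ≈ 1170 × 1.08820 ≈ 1273.19 mg.

1273 mg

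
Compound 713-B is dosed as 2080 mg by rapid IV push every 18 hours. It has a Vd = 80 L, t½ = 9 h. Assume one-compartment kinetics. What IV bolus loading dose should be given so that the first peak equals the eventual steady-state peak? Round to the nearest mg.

2773 mg

f = (1/2)^(18/9) ≈ 0.250000; accumulation ratio R = 1/(1−f) ≈ 1.33333.
Loading dose to hit Cmax,ss on first dose: D_load = D_maint·R ≈ 2080 × 1.33333 ≈ 2773.33 mg.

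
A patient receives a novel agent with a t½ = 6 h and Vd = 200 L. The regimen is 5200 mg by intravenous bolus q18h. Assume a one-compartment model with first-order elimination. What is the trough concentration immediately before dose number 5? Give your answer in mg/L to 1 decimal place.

3.7 mg/L

f = (1/2)^(τ/t½) = (1/2)^(18/6) ≈ 0.1250.
C₀ = D/Vd = 5200/200 ≈ 26.000 mg/L.
Before the 5th dose, 4 doses have been given. Superposition: Cmin = C₀·(f + f² + … + f^4).
≈ 26.000 × (0.1250 + 0.0156 + 0.0020 + 0.0002) ≈ 26.000 × 0.1428 ≈ 3.713 mg/L.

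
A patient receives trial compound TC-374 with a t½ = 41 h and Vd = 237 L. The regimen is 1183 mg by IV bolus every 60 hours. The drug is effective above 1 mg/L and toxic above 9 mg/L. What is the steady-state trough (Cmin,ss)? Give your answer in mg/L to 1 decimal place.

2.8 mg/L

τ/t½ = 60/41 ≈ 1.4634, so fraction remaining f = (1/2)^(60/41) ≈ 0.3626.
At steady state, accumulation factor R = 1/(1 − e^(−kτ)) ≈ 1.5689.
Single-dose peak C₀ = D/Vd = 1183/237 ≈ 4.992 mg/L.
Steady-state peak Cmax,ss = C₀·R ≈ 4.992 × 1.5689 ≈ 7.832 mg/L.
Steady-state trough Cmin,ss = Cmax,ss·f ≈ 7.832 × 0.3626 ≈ 2.840 mg/L.
Trough 2.8 mg/L vs MEC 1 mg/L: adequate.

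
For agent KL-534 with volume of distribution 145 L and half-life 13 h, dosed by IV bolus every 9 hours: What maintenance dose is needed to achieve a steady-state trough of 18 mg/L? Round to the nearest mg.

τ/t½ = 9/13 ≈ 0.69231, so f = (1/2)^(9/13) ≈ 0.618863.
Cmin,ss = (D/Vd)·f/(1−f), so D = Cmin,ss·Vd·(1−f)/f.
D = 18 × 145 × (1−f)/f ≈ 18 × 145 × 0.61587 ≈ 1607.42 mg.

1607 mg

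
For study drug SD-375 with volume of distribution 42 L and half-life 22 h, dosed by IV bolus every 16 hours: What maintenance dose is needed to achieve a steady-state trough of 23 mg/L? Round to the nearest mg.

633 mg

τ/t½ = 16/22 ≈ 0.72727, so f = (1/2)^(16/22) ≈ 0.604045.
Cmin,ss = (D/Vd)·f/(1−f), so D = Cmin,ss·Vd·(1−f)/f.
D = 23 × 42 × (1−f)/f ≈ 23 × 42 × 0.65551 ≈ 633.22 mg.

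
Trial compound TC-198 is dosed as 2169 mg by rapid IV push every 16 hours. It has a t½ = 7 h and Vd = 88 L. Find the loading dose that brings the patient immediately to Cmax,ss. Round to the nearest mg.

f = (1/2)^(16/7) ≈ 0.205084; accumulation ratio R = 1/(1−f) ≈ 1.25799.
Loading dose to hit Cmax,ss on first dose: D_load = D_maint·R ≈ 2169 × 1.25799 ≈ 2728.58 mg.

2729 mg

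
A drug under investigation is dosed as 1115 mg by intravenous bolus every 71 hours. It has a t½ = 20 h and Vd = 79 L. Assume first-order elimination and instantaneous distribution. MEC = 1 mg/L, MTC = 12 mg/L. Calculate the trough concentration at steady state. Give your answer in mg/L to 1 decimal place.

1.3 mg/L

k = ln2/t½ = ln2/20 ≈ 0.034657 h⁻¹; fraction remaining f = e^(−kτ) = e^(−0.034657×71) ≈ 0.0854.
At steady state, accumulation factor R = 1/(1 − e^(−kτ)) ≈ 1.0934.
Single-dose peak C₀ = D/Vd = 1115/79 ≈ 14.114 mg/L.
Steady-state peak Cmax,ss = C₀·R ≈ 14.114 × 1.0934 ≈ 15.432 mg/L.
One interval later, Cmin,ss = Cmax,ss·e^(−kτ) ≈ 15.432 × 0.0854 ≈ 1.318 mg/L.
Trough 1.3 mg/L vs MEC 1 mg/L: adequate.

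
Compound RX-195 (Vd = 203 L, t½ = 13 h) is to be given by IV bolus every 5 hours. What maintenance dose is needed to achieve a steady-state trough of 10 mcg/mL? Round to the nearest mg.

620 mg

τ/t½ = 5/13 ≈ 0.38462, so f = (1/2)^(5/13) ≈ 0.765983.
Cmin,ss = (D/Vd)·f/(1−f), so D = Cmin,ss·Vd·(1−f)/f.
D = 10 × 203 × (1−f)/f ≈ 10 × 203 × 0.30551 ≈ 620.19 mg.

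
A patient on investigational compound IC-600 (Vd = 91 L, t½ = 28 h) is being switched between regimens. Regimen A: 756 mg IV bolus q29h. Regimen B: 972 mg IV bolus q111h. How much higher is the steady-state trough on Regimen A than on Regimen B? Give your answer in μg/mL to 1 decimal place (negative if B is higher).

Regimen A: f = (1/2)^(29/28) ≈ 0.4878; Cmin,ss = (756/91)·f/(1−f) ≈ 7.912 μg/mL.
Regimen B: f = (1/2)^(111/28) ≈ 0.0641; Cmin,ss = (972/91)·f/(1−f) ≈ 0.732 μg/mL.
Difference ≈ 7.912 − 0.732 ≈ 7.180 μg/mL.

7.2 μg/mL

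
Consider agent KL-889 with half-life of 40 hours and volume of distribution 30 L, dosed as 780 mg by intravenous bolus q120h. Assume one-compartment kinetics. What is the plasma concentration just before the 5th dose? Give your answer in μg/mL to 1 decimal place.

3.7 μg/mL

f = (1/2)^(τ/t½) = (1/2)^(120/40) ≈ 0.1250.
C₀ = D/Vd = 780/30 ≈ 26.000 μg/mL.
Before the 5th dose, 4 doses have been given. Superposition: Cmin = C₀·(f + f² + … + f^4).
≈ 26.000 × (0.1250 + 0.0156 + 0.0020 + 0.0002) ≈ 26.000 × 0.1428 ≈ 3.713 μg/mL.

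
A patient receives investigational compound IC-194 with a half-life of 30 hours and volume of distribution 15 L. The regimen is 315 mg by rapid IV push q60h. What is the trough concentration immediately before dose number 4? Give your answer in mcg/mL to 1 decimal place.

6.9 mcg/mL

f = (1/2)^(τ/t½) = (1/2)^(60/30) ≈ 0.2500.
C₀ = D/Vd = 315/15 ≈ 21.000 mcg/mL.
Before the 4th dose, 3 doses have been given. Superposition: Cmin = C₀·(f + f² + … + f^3).
≈ 21.000 × (0.2500 + 0.0625 + 0.0156) ≈ 21.000 × 0.3281 ≈ 6.890 mcg/mL.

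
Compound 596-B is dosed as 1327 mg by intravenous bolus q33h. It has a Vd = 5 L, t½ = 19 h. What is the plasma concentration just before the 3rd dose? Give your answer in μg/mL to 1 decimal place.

103.5 μg/mL

f = (1/2)^(τ/t½) = (1/2)^(33/19) ≈ 0.3000.
C₀ = D/Vd = 1327/5 ≈ 265.400 μg/mL.
Before the 3rd dose, 2 doses have been given. Superposition: Cmin = C₀·(f + f²).
≈ 265.400 × (0.3000 + 0.0900) ≈ 265.400 × 0.3900 ≈ 103.506 μg/mL.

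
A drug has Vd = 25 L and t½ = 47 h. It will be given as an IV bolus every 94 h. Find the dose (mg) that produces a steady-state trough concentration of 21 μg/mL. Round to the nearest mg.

1575 mg

τ/t½ = 94/47 ≈ 2, so f = (1/2)^(94/47) ≈ 0.250000.
Cmin,ss = (D/Vd)·f/(1−f), so D = Cmin,ss·Vd·(1−f)/f.
D = 21 × 25 × (1−f)/f ≈ 21 × 25 × 3.00000 ≈ 1575.00 mg.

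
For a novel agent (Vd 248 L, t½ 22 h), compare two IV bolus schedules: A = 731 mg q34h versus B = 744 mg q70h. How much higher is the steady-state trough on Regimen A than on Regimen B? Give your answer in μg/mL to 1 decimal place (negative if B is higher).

1.2 μg/mL

Regimen A: f = (1/2)^(34/22) ≈ 0.3426; Cmin,ss = (731/248)·f/(1−f) ≈ 1.536 μg/mL.
Regimen B: f = (1/2)^(70/22) ≈ 0.1102; Cmin,ss = (744/248)·f/(1−f) ≈ 0.372 μg/mL.
Difference ≈ 1.536 − 0.372 ≈ 1.164 μg/mL.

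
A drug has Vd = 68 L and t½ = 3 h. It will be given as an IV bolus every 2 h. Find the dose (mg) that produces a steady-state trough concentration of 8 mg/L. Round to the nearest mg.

τ/t½ = 2/3 ≈ 0.66667, so f = (1/2)^(2/3) ≈ 0.629961.
Cmin,ss = (D/Vd)·f/(1−f), so D = Cmin,ss·Vd·(1−f)/f.
D = 8 × 68 × (1−f)/f ≈ 8 × 68 × 0.58740 ≈ 319.55 mg.

320 mg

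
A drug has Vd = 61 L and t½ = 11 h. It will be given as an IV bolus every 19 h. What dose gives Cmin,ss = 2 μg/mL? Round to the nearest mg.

282 mg

τ/t½ = 19/11 ≈ 1.7273, so f = (1/2)^(19/11) ≈ 0.302022.
Cmin,ss = (D/Vd)·f/(1−f), so D = Cmin,ss·Vd·(1−f)/f.
D = 2 × 61 × (1−f)/f ≈ 2 × 61 × 2.31102 ≈ 281.94 mg.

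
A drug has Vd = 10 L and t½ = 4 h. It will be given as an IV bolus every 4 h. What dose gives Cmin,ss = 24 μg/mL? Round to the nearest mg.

240 mg

τ/t½ = 4/4 ≈ 1, so f = (1/2)^(4/4) ≈ 0.500000.
Cmin,ss = (D/Vd)·f/(1−f), so D = Cmin,ss·Vd·(1−f)/f.
D = 24 × 10 × (1−f)/f ≈ 24 × 10 × 1.00000 ≈ 240.00 mg.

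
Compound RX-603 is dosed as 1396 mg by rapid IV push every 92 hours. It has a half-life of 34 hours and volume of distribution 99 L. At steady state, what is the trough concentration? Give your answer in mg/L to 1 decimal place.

2.6 mg/L

k = ln2/t½ = ln2/34 ≈ 0.020387 h⁻¹; fraction remaining f = e^(−kτ) = e^(−0.020387×92) ≈ 0.1533.
Single-dose peak C₀ = D/Vd = 1396/99 ≈ 14.101 mg/L.
Steady-state trough Cmin,ss = C₀·f/(1−f) ≈ 14.101 × 0.1533/0.8467 ≈ 2.553 mg/L.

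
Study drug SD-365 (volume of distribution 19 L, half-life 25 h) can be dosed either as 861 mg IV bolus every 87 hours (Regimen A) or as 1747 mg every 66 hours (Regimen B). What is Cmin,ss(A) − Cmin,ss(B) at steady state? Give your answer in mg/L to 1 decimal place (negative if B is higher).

-13.1 mg/L

Regimen A: f = (1/2)^(87/25) ≈ 0.0896; Cmin,ss = (861/19)·f/(1−f) ≈ 4.460 mg/L.
Regimen B: f = (1/2)^(66/25) ≈ 0.1604; Cmin,ss = (1747/19)·f/(1−f) ≈ 17.566 mg/L.
Difference ≈ 4.460 − 17.566 ≈ -13.106 mg/L.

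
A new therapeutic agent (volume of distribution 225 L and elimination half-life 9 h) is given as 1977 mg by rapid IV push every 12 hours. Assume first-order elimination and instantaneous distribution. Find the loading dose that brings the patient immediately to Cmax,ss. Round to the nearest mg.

f = (1/2)^(12/9) ≈ 0.396850; accumulation ratio R = 1/(1−f) ≈ 1.65796.
Loading dose to hit Cmax,ss on first dose: D_load = D_maint·R ≈ 1977 × 1.65796 ≈ 3277.79 mg.

3278 mg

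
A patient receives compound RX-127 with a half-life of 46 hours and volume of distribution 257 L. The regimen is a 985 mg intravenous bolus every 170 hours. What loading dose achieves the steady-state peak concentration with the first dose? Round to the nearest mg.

1067 mg

f = (1/2)^(170/46) ≈ 0.077179; accumulation ratio R = 1/(1−f) ≈ 1.08363.
Loading dose to hit Cmax,ss on first dose: D_load = D_maint·R ≈ 985 × 1.08363 ≈ 1067.38 mg.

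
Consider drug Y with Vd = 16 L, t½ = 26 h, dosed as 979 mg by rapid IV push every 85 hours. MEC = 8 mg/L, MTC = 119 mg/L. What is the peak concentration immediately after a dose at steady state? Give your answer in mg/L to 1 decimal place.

68.3 mg/L

τ/t½ = 85/26 ≈ 3.2692, so fraction remaining f = (1/2)^(85/26) ≈ 0.1037.
Accumulation ratio R = 1/(1 − f) ≈ 1/0.8963 ≈ 1.1157.
Single-dose peak C₀ = D/Vd = 979/16 ≈ 61.188 mg/L.
Cmax,ss = C₀/(1 − f) ≈ 61.188/0.8963 ≈ 68.267 mg/L.
Peak 68.3 mg/L vs MTC 119 mg/L: below toxic threshold.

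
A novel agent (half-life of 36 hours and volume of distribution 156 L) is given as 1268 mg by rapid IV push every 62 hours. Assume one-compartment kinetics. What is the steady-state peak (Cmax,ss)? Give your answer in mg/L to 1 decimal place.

11.7 mg/L

Over one 62-h interval, 62/36 ≈ 1.7222 half-lives elapse, leaving f ≈ 0.3031 of each dose.
Accumulation ratio R = 1/(1 − f) ≈ 1/0.6969 ≈ 1.4349.
Single-dose peak C₀ = D/Vd = 1268/156 ≈ 8.128 mg/L.
Steady-state peak Cmax,ss = C₀·R ≈ 8.128 × 1.4349 ≈ 11.663 mg/L.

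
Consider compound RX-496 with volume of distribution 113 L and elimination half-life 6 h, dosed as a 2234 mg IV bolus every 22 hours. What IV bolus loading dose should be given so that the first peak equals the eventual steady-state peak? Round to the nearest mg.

2425 mg

f = (1/2)^(22/6) ≈ 0.078745; accumulation ratio R = 1/(1−f) ≈ 1.08548.
Loading dose to hit Cmax,ss on first dose: D_load = D_maint·R ≈ 2234 × 1.08548 ≈ 2424.96 mg.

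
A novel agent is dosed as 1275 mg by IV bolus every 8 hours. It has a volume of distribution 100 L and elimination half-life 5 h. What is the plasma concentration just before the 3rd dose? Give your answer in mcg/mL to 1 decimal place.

5.6 mcg/mL

f = (1/2)^(τ/t½) = (1/2)^(8/5) ≈ 0.3299.
C₀ = D/Vd = 1275/100 ≈ 12.750 mcg/mL.
Before the 3rd dose, 2 doses have been given. Superposition: Cmin = C₀·(f + f²).
≈ 12.750 × (0.3299 + 0.1088) ≈ 12.750 × 0.4387 ≈ 5.593 mcg/mL.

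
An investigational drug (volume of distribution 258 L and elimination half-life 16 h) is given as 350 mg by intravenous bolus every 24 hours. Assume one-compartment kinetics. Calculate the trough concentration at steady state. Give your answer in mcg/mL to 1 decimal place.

Over one 24-h interval, 24/16 ≈ 1.5 half-lives elapse, leaving f ≈ 0.3536 of each dose.
At steady state, accumulation factor R = 1/(1 − e^(−kτ)) ≈ 1.5470.
Single-dose peak C₀ = D/Vd = 350/258 ≈ 1.357 mcg/mL.
Cmax,ss = C₀/(1 − f) ≈ 1.357/0.6464 ≈ 2.099 mcg/mL.
Steady-state trough Cmin,ss = Cmax,ss·f ≈ 2.099 × 0.3536 ≈ 0.742 mcg/mL.

0.7 mcg/mL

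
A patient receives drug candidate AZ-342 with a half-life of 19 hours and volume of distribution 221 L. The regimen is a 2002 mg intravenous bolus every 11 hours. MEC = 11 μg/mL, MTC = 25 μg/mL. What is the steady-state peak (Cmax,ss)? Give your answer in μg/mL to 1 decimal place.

Over one 11-h interval, 11/19 ≈ 0.57895 half-lives elapse, leaving f ≈ 0.6695 of each dose.
At steady state, accumulation factor R = 1/(1 − e^(−kτ)) ≈ 3.0257.
Single-dose peak C₀ = D/Vd = 2002/221 ≈ 9.059 μg/mL.
Steady-state peak Cmax,ss = C₀·R ≈ 9.059 × 3.0257 ≈ 27.410 μg/mL.
Peak 27.4 μg/mL vs MTC 25 μg/mL: exceeds toxic threshold.

27.4 μg/mL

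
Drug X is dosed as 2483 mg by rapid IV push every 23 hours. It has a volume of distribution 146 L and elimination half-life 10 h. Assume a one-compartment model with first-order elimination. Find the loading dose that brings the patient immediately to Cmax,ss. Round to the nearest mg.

3116 mg

f = (1/2)^(23/10) ≈ 0.203063; accumulation ratio R = 1/(1−f) ≈ 1.25480.
Loading dose to hit Cmax,ss on first dose: D_load = D_maint·R ≈ 2483 × 1.25480 ≈ 3115.67 mg.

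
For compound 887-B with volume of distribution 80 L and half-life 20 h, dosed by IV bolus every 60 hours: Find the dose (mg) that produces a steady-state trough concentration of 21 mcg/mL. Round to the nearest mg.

11760 mg

τ/t½ = 60/20 ≈ 3, so f = (1/2)^(60/20) ≈ 0.125000.
Cmin,ss = (D/Vd)·f/(1−f), so D = Cmin,ss·Vd·(1−f)/f.
D = 21 × 80 × (1−f)/f ≈ 21 × 80 × 7.00000 ≈ 11760.00 mg.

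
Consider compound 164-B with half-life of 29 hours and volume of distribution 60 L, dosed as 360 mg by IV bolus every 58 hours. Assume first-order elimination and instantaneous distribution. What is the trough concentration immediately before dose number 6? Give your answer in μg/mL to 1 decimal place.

f = (1/2)^(τ/t½) = (1/2)^(58/29) ≈ 0.2500.
C₀ = D/Vd = 360/60 ≈ 6.000 μg/mL.
Before the 6th dose, 5 doses have been given. Superposition: Cmin = C₀·(f + f² + … + f^5).
≈ 6.000 × (0.2500 + 0.0625 + 0.0156 + 0.0039 + 0.0010) ≈ 6.000 × 0.3330 ≈ 1.998 μg/mL.

2.0 μg/mL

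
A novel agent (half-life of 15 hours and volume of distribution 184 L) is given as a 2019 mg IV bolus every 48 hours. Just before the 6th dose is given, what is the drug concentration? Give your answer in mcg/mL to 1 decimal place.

1.3 mcg/mL

f = (1/2)^(τ/t½) = (1/2)^(48/15) ≈ 0.1088.
C₀ = D/Vd = 2019/184 ≈ 10.973 mcg/mL.
Before the 6th dose, 5 doses have been given. Superposition: Cmin = C₀·(f + f² + … + f^5).
≈ 10.973 × (0.1088 + 0.0118 + 0.0013 + 0.0001 + 0.0000) ≈ 10.973 × 0.1220 ≈ 1.339 mcg/mL.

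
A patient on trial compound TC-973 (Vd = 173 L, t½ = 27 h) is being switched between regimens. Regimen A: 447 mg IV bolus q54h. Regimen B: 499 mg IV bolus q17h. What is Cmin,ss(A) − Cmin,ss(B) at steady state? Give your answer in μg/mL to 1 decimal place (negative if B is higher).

-4.4 μg/mL

Regimen A: f = (1/2)^(54/27) ≈ 0.2500; Cmin,ss = (447/173)·f/(1−f) ≈ 0.861 μg/mL.
Regimen B: f = (1/2)^(17/27) ≈ 0.6463; Cmin,ss = (499/173)·f/(1−f) ≈ 5.271 μg/mL.
Difference ≈ 0.861 − 5.271 ≈ -4.410 μg/mL.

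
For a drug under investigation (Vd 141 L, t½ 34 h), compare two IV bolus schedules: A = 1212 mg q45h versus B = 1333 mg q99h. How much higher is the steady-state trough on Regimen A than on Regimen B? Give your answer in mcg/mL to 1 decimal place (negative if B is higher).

Regimen A: f = (1/2)^(45/34) ≈ 0.3996; Cmin,ss = (1212/141)·f/(1−f) ≈ 5.721 mcg/mL.
Regimen B: f = (1/2)^(99/34) ≈ 0.1329; Cmin,ss = (1333/141)·f/(1−f) ≈ 1.449 mcg/mL.
Difference ≈ 5.721 − 1.449 ≈ 4.272 mcg/mL.

4.3 mcg/mL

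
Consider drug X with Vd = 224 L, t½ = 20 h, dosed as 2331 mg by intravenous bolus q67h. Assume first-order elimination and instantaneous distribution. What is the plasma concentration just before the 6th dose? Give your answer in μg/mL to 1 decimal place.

1.1 μg/mL

f = (1/2)^(τ/t½) = (1/2)^(67/20) ≈ 0.0981.
C₀ = D/Vd = 2331/224 ≈ 10.406 μg/mL.
Before the 6th dose, 5 doses have been given. Superposition: Cmin = C₀·(f + f² + … + f^5).
≈ 10.406 × (0.0981 + 0.0096 + 0.0009 + 0.0001 + 0.0000) ≈ 10.406 × 0.1087 ≈ 1.131 μg/mL.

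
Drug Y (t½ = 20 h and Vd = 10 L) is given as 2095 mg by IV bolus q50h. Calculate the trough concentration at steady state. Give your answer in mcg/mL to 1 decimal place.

45.0 mcg/mL

Over one 50-h interval, 50/20 ≈ 2.5 half-lives elapse, leaving f ≈ 0.1768 of each dose.
At steady state, accumulation factor R = 1/(1 − e^(−kτ)) ≈ 1.2148.
Single-dose peak C₀ = D/Vd = 2095/10 ≈ 209.500 mcg/mL.
Cmax,ss = C₀/(1 − f) ≈ 209.500/0.8232 ≈ 254.495 mcg/mL.
One interval later, Cmin,ss = Cmax,ss·e^(−kτ) ≈ 254.495 × 0.1768 ≈ 44.995 mcg/mL.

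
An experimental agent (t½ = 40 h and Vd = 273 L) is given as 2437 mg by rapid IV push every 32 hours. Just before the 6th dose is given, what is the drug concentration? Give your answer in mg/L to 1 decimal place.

f = (1/2)^(τ/t½) = (1/2)^(32/40) ≈ 0.5743.
C₀ = D/Vd = 2437/273 ≈ 8.927 mg/L.
Before the 6th dose, 5 doses have been given. Superposition: Cmin = C₀·(f + f² + … + f^5).
≈ 8.927 × (0.5743 + 0.3298 + 0.1894 + 0.1088 + 0.0625) ≈ 8.927 × 1.2648 ≈ 11.291 mg/L.

11.3 mg/L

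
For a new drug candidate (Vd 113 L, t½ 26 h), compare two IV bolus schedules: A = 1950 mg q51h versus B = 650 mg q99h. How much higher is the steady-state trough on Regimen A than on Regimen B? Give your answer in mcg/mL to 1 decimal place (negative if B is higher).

Regimen A: f = (1/2)^(51/26) ≈ 0.2568; Cmin,ss = (1950/113)·f/(1−f) ≈ 5.963 mcg/mL.
Regimen B: f = (1/2)^(99/26) ≈ 0.0714; Cmin,ss = (650/113)·f/(1−f) ≈ 0.442 mcg/mL.
Difference ≈ 5.963 − 0.442 ≈ 5.521 mcg/mL.

5.5 mcg/mL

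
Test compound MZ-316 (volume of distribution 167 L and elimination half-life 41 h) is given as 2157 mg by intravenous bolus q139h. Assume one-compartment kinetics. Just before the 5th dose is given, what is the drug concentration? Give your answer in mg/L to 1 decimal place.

1.4 mg/L

f = (1/2)^(τ/t½) = (1/2)^(139/41) ≈ 0.0954.
C₀ = D/Vd = 2157/167 ≈ 12.916 mg/L.
Before the 5th dose, 4 doses have been given. Superposition: Cmin = C₀·(f + f² + … + f^4).
≈ 12.916 × (0.0954 + 0.0091 + 0.0009 + 0.0001) ≈ 12.916 × 0.1055 ≈ 1.363 mg/L.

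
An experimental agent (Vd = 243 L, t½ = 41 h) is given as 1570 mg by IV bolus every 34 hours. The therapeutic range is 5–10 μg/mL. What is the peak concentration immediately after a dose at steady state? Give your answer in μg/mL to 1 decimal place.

14.8 μg/mL

Over one 34-h interval, 34/41 ≈ 0.82927 half-lives elapse, leaving f ≈ 0.5628 of each dose.
Accumulation ratio R = 1/(1 − f) ≈ 1/0.4372 ≈ 2.2873.
Single-dose peak C₀ = D/Vd = 1570/243 ≈ 6.461 μg/mL.
Steady-state peak Cmax,ss = C₀·R ≈ 6.461 × 2.2873 ≈ 14.778 μg/mL.
Peak 14.8 μg/mL vs MTC 10 μg/mL: exceeds toxic threshold.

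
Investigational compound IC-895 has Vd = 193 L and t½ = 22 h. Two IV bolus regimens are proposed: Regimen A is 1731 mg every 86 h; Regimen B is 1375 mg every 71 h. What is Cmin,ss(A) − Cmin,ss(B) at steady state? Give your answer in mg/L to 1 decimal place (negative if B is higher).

Regimen A: f = (1/2)^(86/22) ≈ 0.0666; Cmin,ss = (1731/193)·f/(1−f) ≈ 0.640 mg/L.
Regimen B: f = (1/2)^(71/22) ≈ 0.1068; Cmin,ss = (1375/193)·f/(1−f) ≈ 0.852 mg/L.
Difference ≈ 0.640 − 0.852 ≈ -0.212 mg/L.

-0.2 mg/L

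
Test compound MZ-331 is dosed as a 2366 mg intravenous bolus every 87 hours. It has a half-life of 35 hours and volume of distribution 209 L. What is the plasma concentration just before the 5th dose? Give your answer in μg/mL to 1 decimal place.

2.5 μg/mL

f = (1/2)^(τ/t½) = (1/2)^(87/35) ≈ 0.1785.
C₀ = D/Vd = 2366/209 ≈ 11.321 μg/mL.
Before the 5th dose, 4 doses have been given. Superposition: Cmin = C₀·(f + f² + … + f^4).
≈ 11.321 × (0.1785 + 0.0319 + 0.0057 + 0.0010) ≈ 11.321 × 0.2171 ≈ 2.458 μg/mL.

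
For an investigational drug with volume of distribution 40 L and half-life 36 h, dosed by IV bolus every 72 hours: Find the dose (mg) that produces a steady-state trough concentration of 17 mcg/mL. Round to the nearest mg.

2040 mg

τ/t½ = 72/36 ≈ 2, so f = (1/2)^(72/36) ≈ 0.250000.
Cmin,ss = (D/Vd)·f/(1−f), so D = Cmin,ss·Vd·(1−f)/f.
D = 17 × 40 × (1−f)/f ≈ 17 × 40 × 3.00000 ≈ 2040.00 mg.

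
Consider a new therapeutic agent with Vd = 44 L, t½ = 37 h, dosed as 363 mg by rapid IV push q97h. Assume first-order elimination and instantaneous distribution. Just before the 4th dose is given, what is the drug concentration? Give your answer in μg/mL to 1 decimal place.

f = (1/2)^(τ/t½) = (1/2)^(97/37) ≈ 0.1625.
C₀ = D/Vd = 363/44 ≈ 8.250 μg/mL.
Before the 4th dose, 3 doses have been given. Superposition: Cmin = C₀·(f + f² + … + f^3).
≈ 8.250 × (0.1625 + 0.0264 + 0.0043) ≈ 8.250 × 0.1932 ≈ 1.594 μg/mL.

1.6 μg/mL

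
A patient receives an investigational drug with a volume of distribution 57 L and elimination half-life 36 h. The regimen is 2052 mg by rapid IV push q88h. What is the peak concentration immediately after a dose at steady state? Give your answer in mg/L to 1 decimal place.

44.1 mg/L

Over one 88-h interval, 88/36 ≈ 2.4444 half-lives elapse, leaving f ≈ 0.1837 of each dose.
At steady state, accumulation factor R = 1/(1 − e^(−kτ)) ≈ 1.2250.
Single-dose peak C₀ = D/Vd = 2052/57 ≈ 36.000 mg/L.
Steady-state peak Cmax,ss = C₀·R ≈ 36.000 × 1.2250 ≈ 44.100 mg/L.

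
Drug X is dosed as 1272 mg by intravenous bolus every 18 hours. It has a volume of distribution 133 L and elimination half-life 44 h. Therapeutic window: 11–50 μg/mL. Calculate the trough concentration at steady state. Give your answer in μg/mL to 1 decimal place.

Over one 18-h interval, 18/44 ≈ 0.40909 half-lives elapse, leaving f ≈ 0.7531 of each dose.
Each bolus raises the concentration by D/Vd = 1272/133 ≈ 9.564 μg/mL.
Steady-state trough Cmin,ss = C₀·f/(1−f) ≈ 9.564 × 0.7531/0.2469 ≈ 29.172 μg/mL.
Trough 29.2 μg/mL vs MEC 11 μg/mL: adequate.

29.2 μg/mL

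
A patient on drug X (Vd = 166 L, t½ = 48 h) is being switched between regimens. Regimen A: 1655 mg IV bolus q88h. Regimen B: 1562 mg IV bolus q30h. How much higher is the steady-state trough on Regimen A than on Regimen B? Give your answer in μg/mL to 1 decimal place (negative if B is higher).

Regimen A: f = (1/2)^(88/48) ≈ 0.2806; Cmin,ss = (1655/166)·f/(1−f) ≈ 3.889 μg/mL.
Regimen B: f = (1/2)^(30/48) ≈ 0.6484; Cmin,ss = (1562/166)·f/(1−f) ≈ 17.353 μg/mL.
Difference ≈ 3.889 − 17.353 ≈ -13.464 μg/mL.

-13.5 μg/mL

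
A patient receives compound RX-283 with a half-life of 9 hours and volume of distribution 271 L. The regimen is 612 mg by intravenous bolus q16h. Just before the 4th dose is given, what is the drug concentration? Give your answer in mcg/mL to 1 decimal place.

f = (1/2)^(τ/t½) = (1/2)^(16/9) ≈ 0.2916.
C₀ = D/Vd = 612/271 ≈ 2.258 mcg/mL.
Before the 4th dose, 3 doses have been given. Superposition: Cmin = C₀·(f + f² + … + f^3).
≈ 2.258 × (0.2916 + 0.0850 + 0.0248) ≈ 2.258 × 0.4014 ≈ 0.906 mcg/mL.

0.9 mcg/mL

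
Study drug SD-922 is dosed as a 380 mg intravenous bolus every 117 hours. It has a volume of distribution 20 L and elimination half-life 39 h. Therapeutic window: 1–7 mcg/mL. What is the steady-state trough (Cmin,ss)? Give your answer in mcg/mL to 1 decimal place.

2.7 mcg/mL

τ = 117 h = 3 half-lives, so f = (1/2)^3 = 0.125.
At steady state, R = 1/(1 − 0.125) = 8/7.
Single-dose peak C₀ = D/Vd = 380/20 = 19 mcg/mL.
Steady-state peak Cmax,ss = C₀·R = 19 × 8/7 ≈ 21.714 mcg/mL.
Steady-state trough Cmin,ss = Cmax,ss·f ≈ 21.714 × 0.125 ≈ 2.714 mcg/mL.
Trough 2.7 mcg/mL vs MEC 1 mcg/mL: adequate.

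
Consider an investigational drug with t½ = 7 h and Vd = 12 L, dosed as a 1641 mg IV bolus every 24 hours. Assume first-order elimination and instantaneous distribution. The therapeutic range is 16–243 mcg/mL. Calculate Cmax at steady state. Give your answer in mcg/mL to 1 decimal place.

τ/t½ = 24/7 ≈ 3.4286, so fraction remaining f = (1/2)^(24/7) ≈ 0.0929.
Accumulation ratio R = 1/(1 − f) ≈ 1/0.9071 ≈ 1.1024.
Each bolus raises the concentration by D/Vd = 1641/12 ≈ 136.750 mcg/mL.
Cmax,ss = C₀/(1 − f) ≈ 136.750/0.9071 ≈ 150.755 mcg/mL.
Peak 150.8 mcg/mL vs MTC 243 mcg/mL: below toxic threshold.

150.8 mcg/mL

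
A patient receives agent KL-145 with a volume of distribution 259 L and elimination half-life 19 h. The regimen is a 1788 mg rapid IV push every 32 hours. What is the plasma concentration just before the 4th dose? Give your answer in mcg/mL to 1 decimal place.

3.0 mcg/mL

f = (1/2)^(τ/t½) = (1/2)^(32/19) ≈ 0.3112.
C₀ = D/Vd = 1788/259 ≈ 6.903 mcg/mL.
Before the 4th dose, 3 doses have been given. Superposition: Cmin = C₀·(f + f² + … + f^3).
≈ 6.903 × (0.3112 + 0.0968 + 0.0301) ≈ 6.903 × 0.4381 ≈ 3.024 mcg/mL.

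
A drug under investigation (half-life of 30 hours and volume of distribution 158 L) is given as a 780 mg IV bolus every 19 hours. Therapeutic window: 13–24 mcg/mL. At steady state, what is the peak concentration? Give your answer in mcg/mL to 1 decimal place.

13.9 mcg/mL

k = ln2/t½ = ln2/30 ≈ 0.023105 h⁻¹; fraction remaining f = e^(−kτ) = e^(−0.023105×19) ≈ 0.6447.
Accumulation ratio R = 1/(1 − f) ≈ 1/0.3553 ≈ 2.8145.
Each bolus raises the concentration by D/Vd = 780/158 ≈ 4.937 mcg/mL.
Steady-state peak Cmax,ss = C₀·R ≈ 4.937 × 2.8145 ≈ 13.895 mcg/mL.
Peak 13.9 mcg/mL vs MTC 24 mcg/mL: below toxic threshold.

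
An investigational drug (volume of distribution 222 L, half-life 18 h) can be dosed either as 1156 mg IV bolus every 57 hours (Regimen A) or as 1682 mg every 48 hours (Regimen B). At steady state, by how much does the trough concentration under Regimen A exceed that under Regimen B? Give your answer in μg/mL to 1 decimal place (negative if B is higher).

-0.8 μg/mL

Regimen A: f = (1/2)^(57/18) ≈ 0.1114; Cmin,ss = (1156/222)·f/(1−f) ≈ 0.653 μg/mL.
Regimen B: f = (1/2)^(48/18) ≈ 0.1575; Cmin,ss = (1682/222)·f/(1−f) ≈ 1.416 μg/mL.
Difference ≈ 0.653 − 1.416 ≈ -0.763 μg/mL.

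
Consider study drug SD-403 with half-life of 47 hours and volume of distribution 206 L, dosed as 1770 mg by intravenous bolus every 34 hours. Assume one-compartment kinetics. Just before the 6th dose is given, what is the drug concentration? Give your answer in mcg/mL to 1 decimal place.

f = (1/2)^(τ/t½) = (1/2)^(34/47) ≈ 0.6057.
C₀ = D/Vd = 1770/206 ≈ 8.592 mcg/mL.
Before the 6th dose, 5 doses have been given. Superposition: Cmin = C₀·(f + f² + … + f^5).
≈ 8.592 × (0.6057 + 0.3669 + 0.2222 + 0.1346 + 0.0815) ≈ 8.592 × 1.4109 ≈ 12.122 mcg/mL.

12.1 mcg/mL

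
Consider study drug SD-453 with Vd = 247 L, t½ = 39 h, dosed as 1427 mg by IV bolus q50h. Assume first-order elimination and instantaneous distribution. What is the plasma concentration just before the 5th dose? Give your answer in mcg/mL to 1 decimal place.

f = (1/2)^(τ/t½) = (1/2)^(50/39) ≈ 0.4112.
C₀ = D/Vd = 1427/247 ≈ 5.777 mcg/mL.
Before the 5th dose, 4 doses have been given. Superposition: Cmin = C₀·(f + f² + … + f^4).
≈ 5.777 × (0.4112 + 0.1691 + 0.0695 + 0.0286) ≈ 5.777 × 0.6784 ≈ 3.919 mcg/mL.

3.9 mcg/mL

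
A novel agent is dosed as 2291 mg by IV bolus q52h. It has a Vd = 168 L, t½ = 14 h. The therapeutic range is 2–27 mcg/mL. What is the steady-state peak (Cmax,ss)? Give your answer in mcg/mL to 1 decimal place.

14.8 mcg/mL

τ/t½ = 52/14 ≈ 3.7143, so fraction remaining f = (1/2)^(52/14) ≈ 0.0762.
At steady state, accumulation factor R = 1/(1 − e^(−kτ)) ≈ 1.0825.
Single-dose peak C₀ = D/Vd = 2291/168 ≈ 13.637 mcg/mL.
Steady-state peak Cmax,ss = C₀·R ≈ 13.637 × 1.0825 ≈ 14.762 mcg/mL.
Peak 14.8 mcg/mL vs MTC 27 mcg/mL: below toxic threshold.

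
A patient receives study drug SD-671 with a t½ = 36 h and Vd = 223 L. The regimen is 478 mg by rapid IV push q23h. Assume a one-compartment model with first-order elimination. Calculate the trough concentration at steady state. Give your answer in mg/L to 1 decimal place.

3.8 mg/L

k = ln2/t½ = ln2/36 ≈ 0.019254 h⁻¹; fraction remaining f = e^(−kτ) = e^(−0.019254×23) ≈ 0.6422.
Accumulation ratio R = 1/(1 − f) ≈ 1/0.3578 ≈ 2.7949.
Single-dose peak C₀ = D/Vd = 478/223 ≈ 2.143 mg/L.
Steady-state peak Cmax,ss = C₀·R ≈ 2.143 × 2.7949 ≈ 5.989 mg/L.
One interval later, Cmin,ss = Cmax,ss·e^(−kτ) ≈ 5.989 × 0.6422 ≈ 3.846 mg/L.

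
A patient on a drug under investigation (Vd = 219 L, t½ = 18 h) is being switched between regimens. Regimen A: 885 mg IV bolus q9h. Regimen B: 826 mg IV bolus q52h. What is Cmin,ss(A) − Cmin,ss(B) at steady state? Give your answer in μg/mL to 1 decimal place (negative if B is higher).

9.2 μg/mL

Regimen A: f = (1/2)^(9/18) ≈ 0.7071; Cmin,ss = (885/219)·f/(1−f) ≈ 9.756 μg/mL.
Regimen B: f = (1/2)^(52/18) ≈ 0.1350; Cmin,ss = (826/219)·f/(1−f) ≈ 0.589 μg/mL.
Difference ≈ 9.756 − 0.589 ≈ 9.167 μg/mL.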